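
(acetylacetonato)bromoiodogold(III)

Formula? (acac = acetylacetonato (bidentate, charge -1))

Ligands: 1 bromo (Br, -1), 1 iodo (I, -1), 1 acetylacetonato (acac, -1). Ligand charge sum = -3.
With Au in oxidation state +3, the complex ion is [Au...].

[Au(acac)BrI]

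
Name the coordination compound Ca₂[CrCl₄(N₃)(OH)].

The 2 calcium counter-ions carry a total charge of +4, so each complex ion is 4−.
Ligand charges: 4×chloro (-1 each), 1×hydroxo (-1 each), 1×azido (-1 each); total -6. So Cr + (-6) = 4−, giving Cr = +2.
The complex ion is anionic, so chromium takes the -ate form chromate(II).

calcium azidotetrachlorohydroxochromate(II)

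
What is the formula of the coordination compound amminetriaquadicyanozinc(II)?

[Zn(CN)2(H2O)3(NH3)]

Ligands: 2 cyano (CN, -1), 1 ammine (NH3, neutral), 3 aqua (H2O, neutral). Ligand charge sum = -2.
With Zn in oxidation state +2, the complex ion is [Zn...].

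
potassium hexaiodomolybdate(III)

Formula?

K3[MoI6]

Ligands: 6 iodo (I, -1). Ligand charge sum = -6.
With Mo in oxidation state +3, the complex ion is [Mo...]^3−.
Charge balance with potassium (+1) requires 1 complex ion per 3 potassium.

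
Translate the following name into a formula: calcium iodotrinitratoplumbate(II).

Ca[PbI(NO3)3]

Ligands: 3 nitrato (NO3, -1), 1 iodo (I, -1). Ligand charge sum = -4.
Charge balance with calcium (+2) requires 1 complex ion per 1 calcium.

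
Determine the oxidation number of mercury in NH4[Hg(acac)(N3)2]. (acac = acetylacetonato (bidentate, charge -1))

+2

1 ammonium outside the brackets (+1 each) → the complex ion is 1−.
Ligand charges: 1×acac = -1; 2×N3 = -2; sum -3.
Hg + (-3) = 1− ⇒ Hg is +2.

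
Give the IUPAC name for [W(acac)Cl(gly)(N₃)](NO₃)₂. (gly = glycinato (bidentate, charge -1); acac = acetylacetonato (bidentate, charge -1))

The 2 nitrate counter-ions carry a total charge of -2, so each complex ion is 2+.
Ligand charges: 1×glycinato (-1 each), 1×acetylacetonato (-1 each), 1×azido (-1 each), 1×chloro (-1 each); total -4. So W + (-4) = 2+, giving W = +6.
Ligands are named alphabetically: acetylacetonato before azido before chloro before glycinato.

(acetylacetonato)azidochloro(glycinato)tungsten(VI) nitrate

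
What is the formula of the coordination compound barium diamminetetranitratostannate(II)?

Ligands: 4 nitrato (NO3, -1), 2 ammine (NH3, neutral). Ligand charge sum = -4.
Charge balance with barium (+2) requires 1 complex ion per 1 barium.

Ba[Sn(NH3)2(NO3)4]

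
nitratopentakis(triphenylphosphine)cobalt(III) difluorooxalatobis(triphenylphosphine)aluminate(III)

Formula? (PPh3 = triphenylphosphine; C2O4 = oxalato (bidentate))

[Co(NO3)(PPh3)5][Al(C2O4)F2(PPh3)2]2

Cation [Co…]: ligand charges -1, Co(III) ⇒ ion charge 2+.
Anion [Al…]: ligand charges -4, Al(III) ⇒ ion charge 1−.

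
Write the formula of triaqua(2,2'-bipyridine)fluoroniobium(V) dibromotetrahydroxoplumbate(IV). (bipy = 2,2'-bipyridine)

Cation [Nb…]: ligand charges -1, Nb(V) ⇒ ion charge 4+.
Anion [Pb…]: ligand charges -6, Pb(IV) ⇒ ion charge 2−.
One 4+ cation requires 2 of the 2− anion.

[Nb(bipy)F(H2O)3][PbBr2(OH)4]2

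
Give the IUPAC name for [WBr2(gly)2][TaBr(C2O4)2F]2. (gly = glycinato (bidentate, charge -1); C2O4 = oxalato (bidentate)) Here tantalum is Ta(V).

Both ions are complex: the cation is named first with the plain metal name, the anion second with the -ate form; each ion's ligands are alphabetised independently.
Ta is given as +5; the anion's ligand charges sum to -6, so the complex anion is 1−.
With 2 anions per cation, the cation must be 2×1 = 2+.
Cation: ligand charges sum to -4; for the ion to be 2+, W = +6.

dibromobis(glycinato)tungsten(VI) bromofluorodioxalatotantalate(V)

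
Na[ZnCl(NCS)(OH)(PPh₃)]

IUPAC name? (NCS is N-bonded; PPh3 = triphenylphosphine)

The 1 sodium counter-ion carries a total charge of +1, so each complex ion is 1−.
Ligand charges: 1×hydroxo (-1 each), 1×isothiocyanato (-1 each), 1×chloro (-1 each), 1×triphenylphosphine (neutral); total -3. So Zn + (-3) = 1−, giving Zn = +2.
Ligands are named alphabetically: chloro before hydroxo before isothiocyanato before triphenylphosphine.
The complex ion is anionic, so zinc takes the -ate form zincate(II).

sodium chlorohydroxoisothiocyanato(triphenylphosphine)zincate(II)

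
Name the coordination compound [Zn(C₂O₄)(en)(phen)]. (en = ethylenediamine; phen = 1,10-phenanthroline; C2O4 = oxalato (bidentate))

(ethylenediamine)oxalato(1,10-phenanthroline)zinc(II)

There is no counter-ion, so the complex is neutral overall.
Ligand charges: 1×ethylenediamine (neutral), 1×1,10-phenanthroline (neutral), 1×oxalato (-2 each); total -2. So Zn + (-2) = 0, giving Zn = +2.
Ligands are named alphabetically: ethylenediamine before oxalato before phenanthroline.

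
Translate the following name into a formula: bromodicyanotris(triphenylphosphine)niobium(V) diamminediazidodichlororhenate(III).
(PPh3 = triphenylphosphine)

Cation [Nb…]: ligand charges -3, Nb(V) ⇒ ion charge 2+.
Anion [Re…]: ligand charges -4, Re(III) ⇒ ion charge 1−.
One 2+ cation requires 2 of the 1− anion.

[NbBr(CN)2(PPh3)3][ReCl2(N3)2(NH3)2]2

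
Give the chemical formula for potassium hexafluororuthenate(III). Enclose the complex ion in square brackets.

Ligands: 6 fluoro (F, -1). Ligand charge sum = -6.
With Ru in oxidation state +3, the complex ion is [Ru...]^3−.
Charge balance with potassium (+1) requires 1 complex ion per 3 potassium.

K3[RuF6]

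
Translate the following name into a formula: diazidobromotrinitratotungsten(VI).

Ligands: 3 nitrato (NO3, -1), 1 bromo (Br, -1), 2 azido (N3, -1). Ligand charge sum = -6.
With W in oxidation state +6, the complex ion is [W...].

[WBr(N3)2(NO3)3]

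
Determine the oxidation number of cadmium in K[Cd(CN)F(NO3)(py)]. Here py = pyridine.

+2

1 potassium outside the brackets (+1 each) → the complex ion is 1−.
Ligand charges: 1×F = -1; 1×CN = -1; 1×NO3 = -1; 1×py neutral; sum -3.
Cd + (-3) = 1− ⇒ Cd is +2.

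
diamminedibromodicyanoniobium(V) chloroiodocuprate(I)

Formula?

[NbBr2(CN)2(NH3)2][CuClI]

Cation [Nb…]: ligand charges -4, Nb(V) ⇒ ion charge 1+.
Anion [Cu…]: ligand charges -2, Cu(I) ⇒ ion charge 1−.
One 1+ cation balances one 1− anion.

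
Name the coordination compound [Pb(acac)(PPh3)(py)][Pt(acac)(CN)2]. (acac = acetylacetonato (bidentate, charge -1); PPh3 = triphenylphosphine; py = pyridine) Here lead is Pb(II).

(acetylacetonato)(pyridine)(triphenylphosphine)lead(II) (acetylacetonato)dicyanoplatinate(II)

Pb is given as +2; the cation's ligand charges sum to -1, so the complex cation is 1+.
A 1:1 salt means the anion carries the equal and opposite charge, 1−.
Anion: ligand charges sum to -3; for the ion to be 1−, Pt = +2.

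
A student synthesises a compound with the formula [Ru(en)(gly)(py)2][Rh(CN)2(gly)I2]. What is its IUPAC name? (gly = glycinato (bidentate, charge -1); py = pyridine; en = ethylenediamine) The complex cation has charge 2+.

(ethylenediamine)(glycinato)bis(pyridine)ruthenium(III) dicyano(glycinato)diiodorhodate(III)

Both ions are complex: the cation is named first with the plain metal name, the anion second with the -ate form; each ion's ligands are alphabetised independently.
The complex cation is given as 2+; its ligand charges sum to -1, so Ru = +3.
A 1:1 salt means the anion carries the equal and opposite charge, 2−.
Anion: ligand charges sum to -5; for the ion to be 2−, Rh = +3.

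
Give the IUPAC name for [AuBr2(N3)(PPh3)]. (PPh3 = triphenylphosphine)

There is no counter-ion, so the complex is neutral overall.
Ligand charges: 1×triphenylphosphine (neutral), 2×bromo (-1 each), 1×azido (-1 each); total -3. So Au + (-3) = 0, giving Au = +3.
Ligands are named alphabetically: azido before bromo before triphenylphosphine.

azidodibromo(triphenylphosphine)gold(III)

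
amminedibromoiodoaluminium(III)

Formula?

[AlBr2I(NH3)]

Ligands: 1 ammine (NH3, neutral), 2 bromo (Br, -1), 1 iodo (I, -1). Ligand charge sum = -3.
With Al in oxidation state +3, the complex ion is [Al...].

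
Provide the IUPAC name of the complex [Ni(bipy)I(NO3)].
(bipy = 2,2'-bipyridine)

There is no counter-ion, so the complex is neutral overall.
Ligand charges: 1×2,2'-bipyridine (neutral), 1×nitrato (-1 each), 1×iodo (-1 each); total -2. So Ni + (-2) = 0, giving Ni = +2.
Ligands are named alphabetically: bipyridine before iodo before nitrato.

(2,2'-bipyridine)iodonitratonickel(II)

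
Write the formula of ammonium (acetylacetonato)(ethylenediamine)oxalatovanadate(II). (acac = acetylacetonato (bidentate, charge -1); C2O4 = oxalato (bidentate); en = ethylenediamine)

Ligands: 1 acetylacetonato (acac, -1), 1 oxalato (C2O4, -2), 1 ethylenediamine (en, neutral). Ligand charge sum = -3.
Charge balance with ammonium (+1) requires 1 complex ion per 1 ammonium.

NH4[V(acac)(C2O4)(en)]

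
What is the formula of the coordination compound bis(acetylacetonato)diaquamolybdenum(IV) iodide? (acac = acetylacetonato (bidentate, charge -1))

Ligands: 2 aqua (H2O, neutral), 2 acetylacetonato (acac, -1). Ligand charge sum = -2.
With Mo in oxidation state +4, the complex ion is [Mo...]^2+.
Charge balance with iodide (-1) requires 1 complex ion per 2 iodide.

[Mo(acac)2(H2O)2]I2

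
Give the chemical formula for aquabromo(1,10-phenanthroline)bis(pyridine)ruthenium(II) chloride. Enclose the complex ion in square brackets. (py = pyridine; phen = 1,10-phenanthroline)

Ligands: 2 pyridine (py, neutral), 1 bromo (Br, -1), 1 aqua (H2O, neutral), 1 1,10-phenanthroline (phen, neutral). Ligand charge sum = -1.
With Ru in oxidation state +2, the complex ion is [Ru...]^1+.
Charge balance with chloride (-1) requires 1 complex ion per 1 chloride.

[RuBr(H2O)(phen)(py)2]Cl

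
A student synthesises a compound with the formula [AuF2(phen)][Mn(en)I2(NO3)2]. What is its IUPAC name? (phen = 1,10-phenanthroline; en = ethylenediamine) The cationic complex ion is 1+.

difluoro(1,10-phenanthroline)gold(III) (ethylenediamine)diiododinitratomanganate(III)

Both ions are complex: the cation is named first with the plain metal name, the anion second with the -ate form; each ion's ligands are alphabetised independently.
The complex cation is given as 1+; its ligand charges sum to -2, so Au = +3.
A 1:1 salt means the anion carries the equal and opposite charge, 1−.
Anion: ligand charges sum to -4; for the ion to be 1−, Mn = +3.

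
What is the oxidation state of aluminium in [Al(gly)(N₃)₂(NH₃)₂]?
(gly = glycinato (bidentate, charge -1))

No counter-ion: the bracketed complex is neutral.
Ligand charges: 2×N3 = -2; 1×gly = -1; 2×NH3 neutral; sum -3.
Al + (-3) = 0 ⇒ Al is +3.

+3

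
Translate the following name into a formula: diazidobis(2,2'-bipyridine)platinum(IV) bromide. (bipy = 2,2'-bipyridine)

Ligands: 2 azido (N3, -1), 2 2,2'-bipyridine (bipy, neutral). Ligand charge sum = -2.
Charge balance with bromide (-1) requires 1 complex ion per 2 bromide.

[Pt(bipy)2(N3)2]Br2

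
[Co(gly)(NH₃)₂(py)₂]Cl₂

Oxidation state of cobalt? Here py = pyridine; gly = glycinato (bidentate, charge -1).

2 chloride outside the brackets (-1 each) → the complex ion is 2+.
Ligand charges: 2×py neutral; 2×NH3 neutral; 1×gly = -1; sum -1.
Co + (-1) = 2+ ⇒ Co is +3.

+3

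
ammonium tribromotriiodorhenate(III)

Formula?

Ligands: 3 iodo (I, -1), 3 bromo (Br, -1). Ligand charge sum = -6.
With Re in oxidation state +3, the complex ion is [Re...]^3−.
Charge balance with ammonium (+1) requires 1 complex ion per 3 ammonium.

(NH4)3[ReBr3I3]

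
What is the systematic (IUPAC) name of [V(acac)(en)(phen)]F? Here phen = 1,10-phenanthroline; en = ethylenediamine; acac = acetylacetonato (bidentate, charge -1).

(acetylacetonato)(ethylenediamine)(1,10-phenanthroline)vanadium(II) fluoride

The 1 fluoride counter-ion carries a total charge of -1, so each complex ion is 1+.
Ligand charges: 1×1,10-phenanthroline (neutral), 1×ethylenediamine (neutral), 1×acetylacetonato (-1 each); total -1. So V + (-1) = 1+, giving V = +2.
Ligands are named alphabetically: acetylacetonato before ethylenediamine before phenanthroline.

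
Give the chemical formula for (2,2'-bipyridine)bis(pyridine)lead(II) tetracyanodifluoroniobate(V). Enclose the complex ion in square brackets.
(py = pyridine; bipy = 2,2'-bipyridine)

[Pb(bipy)(py)2][Nb(CN)4F2]2

Cation [Pb…]: ligand charges 0, Pb(II) ⇒ ion charge 2+.
Anion [Nb…]: ligand charges -6, Nb(V) ⇒ ion charge 1−.
One 2+ cation requires 2 of the 1− anion.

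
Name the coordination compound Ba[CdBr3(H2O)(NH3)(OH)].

The 1 barium counter-ion carries a total charge of +2, so each complex ion is 2−.
Ligand charges: 1×hydroxo (-1 each), 3×bromo (-1 each), 1×aqua (neutral), 1×ammine (neutral); total -4. So Cd + (-4) = 2−, giving Cd = +2.
Ligands are named alphabetically: ammine before aqua before bromo before hydroxo.
The complex ion is anionic, so cadmium takes the -ate form cadmate(II).

barium ammineaquatribromohydroxocadmate(II)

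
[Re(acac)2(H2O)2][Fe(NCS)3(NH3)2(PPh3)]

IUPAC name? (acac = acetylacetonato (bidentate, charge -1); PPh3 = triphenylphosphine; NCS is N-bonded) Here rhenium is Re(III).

Both ions are complex: the cation is named first with the plain metal name, the anion second with the -ate form; each ion's ligands are alphabetised independently.
Re is given as +3; the cation's ligand charges sum to -2, so the complex cation is 1+.
A 1:1 salt means the anion carries the equal and opposite charge, 1−.
Anion: ligand charges sum to -3; for the ion to be 1−, Fe = +2.

bis(acetylacetonato)diaquarhenium(III) diamminetriisothiocyanato(triphenylphosphine)ferrate(II)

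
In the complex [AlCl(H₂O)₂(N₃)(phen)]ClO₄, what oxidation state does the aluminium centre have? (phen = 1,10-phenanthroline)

+3

1 perchlorate outside the brackets (-1 each) → the complex ion is 1+.
Ligand charges: 1×N3 = -1; 1×phen neutral; 2×H2O neutral; 1×Cl = -1; sum -2.
Al + (-2) = 1+ ⇒ Al is +3.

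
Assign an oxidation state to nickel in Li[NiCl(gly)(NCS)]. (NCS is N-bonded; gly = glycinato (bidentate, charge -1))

1 lithium outside the brackets (+1 each) → the complex ion is 1−.
Ligand charges: 1×NCS = -1; 1×Cl = -1; 1×gly = -1; sum -3.
Ni + (-3) = 1− ⇒ Ni is +2.

+2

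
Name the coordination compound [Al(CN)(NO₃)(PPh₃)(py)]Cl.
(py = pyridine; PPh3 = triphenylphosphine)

The 1 chloride counter-ion carries a total charge of -1, so each complex ion is 1+.
Ligand charges: 1×pyridine (neutral), 1×cyano (-1 each), 1×nitrato (-1 each), 1×triphenylphosphine (neutral); total -2. So Al + (-2) = 1+, giving Al = +3.
Ligands are named alphabetically: cyano before nitrato before pyridine before triphenylphosphine.

cyanonitrato(pyridine)(triphenylphosphine)aluminium(III) chloride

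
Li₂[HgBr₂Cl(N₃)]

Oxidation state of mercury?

+2

2 lithium outside the brackets (+1 each) → the complex ion is 2−.
Ligand charges: 1×N3 = -1; 2×Br = -2; 1×Cl = -1; sum -4.
Hg + (-4) = 2− ⇒ Hg is +2.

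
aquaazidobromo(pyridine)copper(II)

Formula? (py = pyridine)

Ligands: 1 bromo (Br, -1), 1 pyridine (py, neutral), 1 aqua (H2O, neutral), 1 azido (N3, -1). Ligand charge sum = -2.
With Cu in oxidation state +2, the complex ion is [Cu...].

[CuBr(H2O)(N3)(py)]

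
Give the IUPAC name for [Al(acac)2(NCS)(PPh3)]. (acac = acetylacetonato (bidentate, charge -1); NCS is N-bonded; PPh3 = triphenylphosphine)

bis(acetylacetonato)isothiocyanato(triphenylphosphine)aluminium(III)

There is no counter-ion, so the complex is neutral overall.
Ligand charges: 2×acetylacetonato (-1 each), 1×isothiocyanato (-1 each), 1×triphenylphosphine (neutral); total -3. So Al + (-3) = 0, giving Al = +3.
Ligands are named alphabetically: acetylacetonato before isothiocyanato before triphenylphosphine.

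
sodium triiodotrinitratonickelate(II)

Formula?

Ligands: 3 iodo (I, -1), 3 nitrato (NO3, -1). Ligand charge sum = -6.
With Ni in oxidation state +2, the complex ion is [Ni...]^4−.
Charge balance with sodium (+1) requires 1 complex ion per 4 sodium.

Na4[NiI3(NO3)3]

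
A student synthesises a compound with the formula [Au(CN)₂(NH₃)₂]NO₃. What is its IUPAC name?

The 1 nitrate counter-ion carries a total charge of -1, so each complex ion is 1+.
Ligand charges: 2×cyano (-1 each), 2×ammine (neutral); total -2. So Au + (-2) = 1+, giving Au = +3.
Ligands are named alphabetically: ammine before cyano.

diamminedicyanogold(III) nitrate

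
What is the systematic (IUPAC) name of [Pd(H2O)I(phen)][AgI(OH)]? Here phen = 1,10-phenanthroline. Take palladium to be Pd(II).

aquaiodo(1,10-phenanthroline)palladium(II) hydroxoiodoargentate(I)

Pd is given as +2; the cation's ligand charges sum to -1, so the complex cation is 1+.
A 1:1 salt means the anion carries the equal and opposite charge, 1−.
Anion: ligand charges sum to -2; for the ion to be 1−, Ag = +1.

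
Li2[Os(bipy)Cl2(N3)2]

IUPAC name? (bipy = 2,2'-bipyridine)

lithium diazido(2,2'-bipyridine)dichloroosmate(II)

The 2 lithium counter-ions carry a total charge of +2, so each complex ion is 2−.
Ligand charges: 2×chloro (-1 each), 1×2,2'-bipyridine (neutral), 2×azido (-1 each); total -4. So Os + (-4) = 2−, giving Os = +2.
The complex ion is anionic, so osmium takes the -ate form osmate(II).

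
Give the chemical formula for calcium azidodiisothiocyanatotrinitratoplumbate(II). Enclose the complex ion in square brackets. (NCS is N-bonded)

Ligands: 2 isothiocyanato (NCS, -1), 1 azido (N3, -1), 3 nitrato (NO3, -1). Ligand charge sum = -6.
With Pb in oxidation state +2, the complex ion is [Pb...]^4−.
Charge balance with calcium (+2) requires 1 complex ion per 2 calcium.

Ca2[Pb(N3)(NCS)2(NO3)3]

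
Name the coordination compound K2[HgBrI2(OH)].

The 2 potassium counter-ions carry a total charge of +2, so each complex ion is 2−.
Ligand charges: 2×iodo (-1 each), 1×hydroxo (-1 each), 1×bromo (-1 each); total -4. So Hg + (-4) = 2−, giving Hg = +2.
Ligands are named alphabetically: bromo before hydroxo before iodo.
The complex ion is anionic, so mercury takes the -ate form mercurate(II).

potassium bromohydroxodiiodomercurate(II)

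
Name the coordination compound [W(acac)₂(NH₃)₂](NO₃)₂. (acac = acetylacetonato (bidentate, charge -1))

bis(acetylacetonato)diamminetungsten(IV) nitrate

The 2 nitrate counter-ions carry a total charge of -2, so each complex ion is 2+.
Ligand charges: 2×acetylacetonato (-1 each), 2×ammine (neutral); total -2. So W + (-2) = 2+, giving W = +4.
Ligands are named alphabetically: acetylacetonato before ammine.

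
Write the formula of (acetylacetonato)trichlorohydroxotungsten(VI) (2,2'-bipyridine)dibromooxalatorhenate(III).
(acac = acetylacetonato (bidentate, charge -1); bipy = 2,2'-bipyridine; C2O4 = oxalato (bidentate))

Cation [W…]: ligand charges -5, W(VI) ⇒ ion charge 1+.
Anion [Re…]: ligand charges -4, Re(III) ⇒ ion charge 1−.

[W(acac)Cl3(OH)][Re(bipy)Br2(C2O4)]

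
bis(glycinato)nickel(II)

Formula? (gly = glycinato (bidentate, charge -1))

[Ni(gly)2]

Ligands: 2 glycinato (gly, -1). Ligand charge sum = -2.
With Ni in oxidation state +2, the complex ion is [Ni...].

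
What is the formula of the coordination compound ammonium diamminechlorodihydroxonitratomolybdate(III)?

Ligands: 1 nitrato (NO3, -1), 1 chloro (Cl, -1), 2 ammine (NH3, neutral), 2 hydroxo (OH, -1). Ligand charge sum = -4.
With Mo in oxidation state +3, the complex ion is [Mo...]^1−.
Charge balance with ammonium (+1) requires 1 complex ion per 1 ammonium.

NH4[MoCl(NH3)2(NO3)(OH)2]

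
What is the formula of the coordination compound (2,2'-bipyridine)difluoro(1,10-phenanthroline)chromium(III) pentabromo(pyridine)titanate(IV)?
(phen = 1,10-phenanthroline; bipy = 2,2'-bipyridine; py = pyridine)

Cation [Cr…]: ligand charges -2, Cr(III) ⇒ ion charge 1+.
Anion [Ti…]: ligand charges -5, Ti(IV) ⇒ ion charge 1−.

[Cr(bipy)F2(phen)][TiBr5(py)]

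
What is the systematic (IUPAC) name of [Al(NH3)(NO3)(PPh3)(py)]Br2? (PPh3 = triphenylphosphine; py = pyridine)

amminenitrato(pyridine)(triphenylphosphine)aluminium(III) bromide

The 2 bromide counter-ions carry a total charge of -2, so each complex ion is 2+.
Ligand charges: 1×ammine (neutral), 1×nitrato (-1 each), 1×triphenylphosphine (neutral), 1×pyridine (neutral); total -1. So Al + (-1) = 2+, giving Al = +3.
Ligands are named alphabetically: ammine before nitrato before pyridine before triphenylphosphine.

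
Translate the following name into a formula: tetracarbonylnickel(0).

Ligands: 4 carbonyl (CO, neutral). Ligand charge sum = 0.
With Ni in oxidation state 0, the complex ion is [Ni...].

[Ni(CO)4]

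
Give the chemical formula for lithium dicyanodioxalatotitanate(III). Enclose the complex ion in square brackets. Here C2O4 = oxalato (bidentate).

Li3[Ti(C2O4)2(CN)2]

Ligands: 2 cyano (CN, -1), 2 oxalato (C2O4, -2). Ligand charge sum = -6.
With Ti in oxidation state +3, the complex ion is [Ti...]^3−.
Charge balance with lithium (+1) requires 1 complex ion per 3 lithium.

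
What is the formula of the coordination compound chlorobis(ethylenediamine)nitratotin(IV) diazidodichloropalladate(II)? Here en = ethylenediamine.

Cation [Sn…]: ligand charges -2, Sn(IV) ⇒ ion charge 2+.
Anion [Pd…]: ligand charges -4, Pd(II) ⇒ ion charge 2−.
One 2+ cation balances one 2− anion.

[SnCl(en)2(NO3)][PdCl2(N3)2]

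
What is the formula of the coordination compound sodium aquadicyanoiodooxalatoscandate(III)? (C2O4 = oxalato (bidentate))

Na2[Sc(C2O4)(CN)2(H2O)I]

Ligands: 1 oxalato (C2O4, -2), 1 aqua (H2O, neutral), 1 iodo (I, -1), 2 cyano (CN, -1). Ligand charge sum = -5.
Charge balance with sodium (+1) requires 1 complex ion per 2 sodium.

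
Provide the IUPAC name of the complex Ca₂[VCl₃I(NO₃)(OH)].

The 2 calcium counter-ions carry a total charge of +4, so each complex ion is 4−.
Ligand charges: 1×iodo (-1 each), 3×chloro (-1 each), 1×nitrato (-1 each), 1×hydroxo (-1 each); total -6. So V + (-6) = 4−, giving V = +2.
Ligands are named alphabetically: chloro before hydroxo before iodo before nitrato.
The complex ion is anionic, so vanadium takes the -ate form vanadate(II).

calcium trichlorohydroxoiodonitratovanadate(II)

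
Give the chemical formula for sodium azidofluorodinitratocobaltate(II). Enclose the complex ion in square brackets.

Na2[CoF(N3)(NO3)2]

Ligands: 1 fluoro (F, -1), 2 nitrato (NO3, -1), 1 azido (N3, -1). Ligand charge sum = -4.
Charge balance with sodium (+1) requires 1 complex ion per 2 sodium.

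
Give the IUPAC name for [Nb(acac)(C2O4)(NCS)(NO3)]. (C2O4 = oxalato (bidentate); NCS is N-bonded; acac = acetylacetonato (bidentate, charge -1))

There is no counter-ion, so the complex is neutral overall.
Ligand charges: 1×oxalato (-2 each), 1×isothiocyanato (-1 each), 1×nitrato (-1 each), 1×acetylacetonato (-1 each); total -5. So Nb + (-5) = 0, giving Nb = +5.
Ligands are named alphabetically: acetylacetonato before isothiocyanato before nitrato before oxalato.

(acetylacetonato)isothiocyanatonitratooxalatoniobium(V)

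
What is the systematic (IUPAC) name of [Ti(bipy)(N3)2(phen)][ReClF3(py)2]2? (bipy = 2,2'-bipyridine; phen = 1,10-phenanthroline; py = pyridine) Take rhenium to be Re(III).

Both ions are complex: the cation is named first with the plain metal name, the anion second with the -ate form; each ion's ligands are alphabetised independently.
Re is given as +3; the anion's ligand charges sum to -4, so the complex anion is 1−.
With 2 anions per cation, the cation must be 2×1 = 2+.
Cation: ligand charges sum to -2; for the ion to be 2+, Ti = +4.

diazido(2,2'-bipyridine)(1,10-phenanthroline)titanium(IV) chlorotrifluorobis(pyridine)rhenate(III)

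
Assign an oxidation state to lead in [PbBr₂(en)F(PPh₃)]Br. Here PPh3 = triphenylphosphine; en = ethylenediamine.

1 bromide outside the brackets (-1 each) → the complex ion is 1+.
Ligand charges: 1×F = -1; 2×Br = -2; 1×PPh3 neutral; 1×en neutral; sum -3.
Pb + (-3) = 1+ ⇒ Pb is +4.

+4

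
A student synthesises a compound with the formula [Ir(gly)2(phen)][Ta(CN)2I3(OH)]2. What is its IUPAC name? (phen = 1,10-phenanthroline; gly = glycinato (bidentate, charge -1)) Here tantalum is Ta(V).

Both ions are complex: the cation is named first with the plain metal name, the anion second with the -ate form; each ion's ligands are alphabetised independently.
Ta is given as +5; the anion's ligand charges sum to -6, so the complex anion is 1−.
With 2 anions per cation, the cation must be 2×1 = 2+.
Cation: ligand charges sum to -2; for the ion to be 2+, Ir = +4.

bis(glycinato)(1,10-phenanthroline)iridium(IV) dicyanohydroxotriiodotantalate(V)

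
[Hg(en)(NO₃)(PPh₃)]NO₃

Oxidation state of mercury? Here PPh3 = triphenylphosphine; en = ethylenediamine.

+2

1 nitrate outside the brackets (-1 each) → the complex ion is 1+.
Ligand charges: 1×PPh3 neutral; 1×en neutral; 1×NO3 = -1; sum -1.
Hg + (-1) = 1+ ⇒ Hg is +2.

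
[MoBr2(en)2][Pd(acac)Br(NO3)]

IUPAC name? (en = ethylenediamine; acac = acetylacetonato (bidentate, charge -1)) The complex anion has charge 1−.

Both ions are complex: the cation is named first with the plain metal name, the anion second with the -ate form; each ion's ligands are alphabetised independently.
The complex anion is given as 1−; its ligand charges sum to -3, so Pd = +2.
A 1:1 salt means the cation carries the equal and opposite charge, 1+.
Cation: ligand charges sum to -2; for the ion to be 1+, Mo = +3.

dibromobis(ethylenediamine)molybdenum(III) (acetylacetonato)bromonitratopalladate(II)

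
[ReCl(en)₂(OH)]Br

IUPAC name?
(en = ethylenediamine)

The 1 bromide counter-ion carries a total charge of -1, so each complex ion is 1+.
Ligand charges: 1×chloro (-1 each), 2×ethylenediamine (neutral), 1×hydroxo (-1 each); total -2. So Re + (-2) = 1+, giving Re = +3.
Ligands are named alphabetically: chloro before ethylenediamine before hydroxo.

chlorobis(ethylenediamine)hydroxorhenium(III) bromide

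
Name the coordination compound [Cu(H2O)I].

aquaiodocopper(I)

There is no counter-ion, so the complex is neutral overall.
Ligand charges: 1×aqua (neutral), 1×iodo (-1 each); total -1. So Cu + (-1) = 0, giving Cu = +1.
Ligands are named alphabetically: aqua before iodo.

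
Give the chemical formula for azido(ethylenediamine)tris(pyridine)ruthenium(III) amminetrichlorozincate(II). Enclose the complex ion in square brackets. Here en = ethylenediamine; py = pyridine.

Cation [Ru…]: ligand charges -1, Ru(III) ⇒ ion charge 2+.
Anion [Zn…]: ligand charges -3, Zn(II) ⇒ ion charge 1−.
One 2+ cation requires 2 of the 1− anion.

[Ru(en)(N3)(py)3][ZnCl3(NH3)]2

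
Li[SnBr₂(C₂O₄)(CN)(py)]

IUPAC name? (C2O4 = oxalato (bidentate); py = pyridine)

lithium dibromocyanooxalato(pyridine)stannate(IV)

The 1 lithium counter-ion carries a total charge of +1, so each complex ion is 1−.
Ligand charges: 1×oxalato (-2 each), 1×pyridine (neutral), 2×bromo (-1 each), 1×cyano (-1 each); total -5. So Sn + (-5) = 1−, giving Sn = +4.
Ligands are named alphabetically: bromo before cyano before oxalato before pyridine.
The complex ion is anionic, so tin takes the -ate form stannate(IV).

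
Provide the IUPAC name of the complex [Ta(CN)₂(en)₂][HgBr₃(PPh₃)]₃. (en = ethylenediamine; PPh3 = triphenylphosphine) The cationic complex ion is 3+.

dicyanobis(ethylenediamine)tantalum(V) tribromo(triphenylphosphine)mercurate(II)

Both ions are complex: the cation is named first with the plain metal name, the anion second with the -ate form; each ion's ligands are alphabetised independently.
The complex cation is given as 3+; its ligand charges sum to -2, so Ta = +5.
With 3 anions per cation, each anion must be 3/3 = 1−.
Anion: ligand charges sum to -3; for the ion to be 1−, Hg = +2.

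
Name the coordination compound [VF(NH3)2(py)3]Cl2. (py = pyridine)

diamminefluorotris(pyridine)vanadium(III) chloride

The 2 chloride counter-ions carry a total charge of -2, so each complex ion is 2+.
Ligand charges: 3×pyridine (neutral), 1×fluoro (-1 each), 2×ammine (neutral); total -1. So V + (-1) = 2+, giving V = +3.
Ligands are named alphabetically: ammine before fluoro before pyridine.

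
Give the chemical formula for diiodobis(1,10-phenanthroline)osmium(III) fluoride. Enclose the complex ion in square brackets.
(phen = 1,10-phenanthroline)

Ligands: 2 iodo (I, -1), 2 1,10-phenanthroline (phen, neutral). Ligand charge sum = -2.
With Os in oxidation state +3, the complex ion is [Os...]^1+.
Charge balance with fluoride (-1) requires 1 complex ion per 1 fluoride.

[OsI2(phen)2]F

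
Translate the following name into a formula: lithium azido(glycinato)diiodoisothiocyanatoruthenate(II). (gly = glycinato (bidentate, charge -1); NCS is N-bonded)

Li3[Ru(gly)I2(N3)(NCS)]

Ligands: 1 azido (N3, -1), 2 iodo (I, -1), 1 glycinato (gly, -1), 1 isothiocyanato (NCS, -1). Ligand charge sum = -5.
Charge balance with lithium (+1) requires 1 complex ion per 3 lithium.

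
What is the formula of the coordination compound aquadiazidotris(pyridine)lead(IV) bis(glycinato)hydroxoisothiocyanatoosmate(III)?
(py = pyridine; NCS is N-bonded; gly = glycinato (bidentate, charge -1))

Cation [Pb…]: ligand charges -2, Pb(IV) ⇒ ion charge 2+.
Anion [Os…]: ligand charges -4, Os(III) ⇒ ion charge 1−.
One 2+ cation requires 2 of the 1− anion.

[Pb(H2O)(N3)2(py)3][Os(gly)2(NCS)(OH)]2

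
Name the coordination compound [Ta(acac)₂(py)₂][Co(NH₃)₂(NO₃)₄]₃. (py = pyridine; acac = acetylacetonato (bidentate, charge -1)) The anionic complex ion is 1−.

Both ions are complex: the cation is named first with the plain metal name, the anion second with the -ate form; each ion's ligands are alphabetised independently.
The complex anion is given as 1−; its ligand charges sum to -4, so Co = +3.
With 3 anions per cation, the cation must be 3×1 = 3+.
Cation: ligand charges sum to -2; for the ion to be 3+, Ta = +5.

bis(acetylacetonato)bis(pyridine)tantalum(V) diamminetetranitratocobaltate(III)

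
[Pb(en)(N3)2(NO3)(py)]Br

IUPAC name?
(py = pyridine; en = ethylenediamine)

The 1 bromide counter-ion carries a total charge of -1, so each complex ion is 1+.
Ligand charges: 1×pyridine (neutral), 2×azido (-1 each), 1×ethylenediamine (neutral), 1×nitrato (-1 each); total -3. So Pb + (-3) = 1+, giving Pb = +4.
Ligands are named alphabetically: azido before ethylenediamine before nitrato before pyridine.

diazido(ethylenediamine)nitrato(pyridine)lead(IV) bromide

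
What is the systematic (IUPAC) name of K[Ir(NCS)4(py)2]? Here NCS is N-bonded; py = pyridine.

The 1 potassium counter-ion carries a total charge of +1, so each complex ion is 1−.
Ligand charges: 4×isothiocyanato (-1 each), 2×pyridine (neutral); total -4. So Ir + (-4) = 1−, giving Ir = +3.
The complex ion is anionic, so iridium takes the -ate form iridate(III).

potassium tetraisothiocyanatobis(pyridine)iridate(III)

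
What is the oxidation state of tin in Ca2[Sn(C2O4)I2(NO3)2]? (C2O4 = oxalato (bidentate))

2 calcium outside the brackets (+2 each) → the complex ion is 4−.
Ligand charges: 2×NO3 = -2; 2×I = -2; 1×C2O4 = -2; sum -6.
Sn + (-6) = 4− ⇒ Sn is +2.

+2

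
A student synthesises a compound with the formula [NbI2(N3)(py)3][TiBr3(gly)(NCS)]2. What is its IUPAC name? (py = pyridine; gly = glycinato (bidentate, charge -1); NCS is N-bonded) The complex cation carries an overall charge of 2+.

azidodiiodotris(pyridine)niobium(V) tribromo(glycinato)isothiocyanatotitanate(IV)

The complex cation is given as 2+; its ligand charges sum to -3, so Nb = +5.
With 2 anions per cation, each anion must be 2/2 = 1−.
Anion: ligand charges sum to -5; for the ion to be 1−, Ti = +4.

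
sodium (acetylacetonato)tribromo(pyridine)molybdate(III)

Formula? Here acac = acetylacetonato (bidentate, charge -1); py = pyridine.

Ligands: 1 acetylacetonato (acac, -1), 3 bromo (Br, -1), 1 pyridine (py, neutral). Ligand charge sum = -4.
With Mo in oxidation state +3, the complex ion is [Mo...]^1−.
Charge balance with sodium (+1) requires 1 complex ion per 1 sodium.

Na[Mo(acac)Br3(py)]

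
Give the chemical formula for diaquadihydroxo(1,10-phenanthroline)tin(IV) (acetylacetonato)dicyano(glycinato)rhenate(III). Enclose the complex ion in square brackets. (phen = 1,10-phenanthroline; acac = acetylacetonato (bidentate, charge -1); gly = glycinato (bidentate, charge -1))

Cation [Sn…]: ligand charges -2, Sn(IV) ⇒ ion charge 2+.
Anion [Re…]: ligand charges -4, Re(III) ⇒ ion charge 1−.

[Sn(H2O)2(OH)2(phen)][Re(acac)(CN)2(gly)]2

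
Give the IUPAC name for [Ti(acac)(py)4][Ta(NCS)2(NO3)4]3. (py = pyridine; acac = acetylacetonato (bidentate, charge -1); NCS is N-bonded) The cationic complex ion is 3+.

(acetylacetonato)tetrakis(pyridine)titanium(IV) diisothiocyanatotetranitratotantalate(V)

The complex cation is given as 3+; its ligand charges sum to -1, so Ti = +4.
With 3 anions per cation, each anion must be 3/3 = 1−.
Anion: ligand charges sum to -6; for the ion to be 1−, Ta = +5.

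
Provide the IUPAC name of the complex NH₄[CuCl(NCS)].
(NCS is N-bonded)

ammonium chloroisothiocyanatocuprate(I)

The 1 ammonium counter-ion carries a total charge of +1, so each complex ion is 1−.
Ligand charges: 1×chloro (-1 each), 1×isothiocyanato (-1 each); total -2. So Cu + (-2) = 1−, giving Cu = +1.
Ligands are named alphabetically: chloro before isothiocyanato.
The complex ion is anionic, so copper takes the -ate form cuprate(I).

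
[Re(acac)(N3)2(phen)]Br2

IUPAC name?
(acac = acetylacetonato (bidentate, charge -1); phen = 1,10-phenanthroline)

The 2 bromide counter-ions carry a total charge of -2, so each complex ion is 2+.
Ligand charges: 1×acetylacetonato (-1 each), 2×azido (-1 each), 1×1,10-phenanthroline (neutral); total -3. So Re + (-3) = 2+, giving Re = +5.
Ligands are named alphabetically: acetylacetonato before azido before phenanthroline.

(acetylacetonato)diazido(1,10-phenanthroline)rhenium(V) bromide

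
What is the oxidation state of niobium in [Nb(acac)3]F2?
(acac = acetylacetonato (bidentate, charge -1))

2 fluoride outside the brackets (-1 each) → the complex ion is 2+.
Ligand charges: 3×acac = -3; sum -3.
Nb + (-3) = 2+ ⇒ Nb is +5.

+5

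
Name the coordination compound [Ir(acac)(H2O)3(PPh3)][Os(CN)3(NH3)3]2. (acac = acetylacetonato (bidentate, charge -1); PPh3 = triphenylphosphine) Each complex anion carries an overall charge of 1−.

The complex anion is given as 1−; its ligand charges sum to -3, so Os = +2.
With 2 anions per cation, the cation must be 2×1 = 2+.
Cation: ligand charges sum to -1; for the ion to be 2+, Ir = +3.

(acetylacetonato)triaqua(triphenylphosphine)iridium(III) triamminetricyanoosmate(II)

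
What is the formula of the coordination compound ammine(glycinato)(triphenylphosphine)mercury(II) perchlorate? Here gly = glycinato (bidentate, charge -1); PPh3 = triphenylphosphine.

Ligands: 1 glycinato (gly, -1), 1 triphenylphosphine (PPh3, neutral), 1 ammine (NH3, neutral). Ligand charge sum = -1.
Charge balance with perchlorate (-1) requires 1 complex ion per 1 perchlorate.

[Hg(gly)(NH3)(PPh3)]ClO4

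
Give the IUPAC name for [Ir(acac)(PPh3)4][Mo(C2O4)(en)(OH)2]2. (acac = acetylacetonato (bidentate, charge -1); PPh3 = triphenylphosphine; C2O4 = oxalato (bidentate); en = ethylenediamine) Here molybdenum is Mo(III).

Mo is given as +3; the anion's ligand charges sum to -4, so the complex anion is 1−.
With 2 anions per cation, the cation must be 2×1 = 2+.
Cation: ligand charges sum to -1; for the ion to be 2+, Ir = +3.

(acetylacetonato)tetrakis(triphenylphosphine)iridium(III) (ethylenediamine)dihydroxooxalatomolybdate(III)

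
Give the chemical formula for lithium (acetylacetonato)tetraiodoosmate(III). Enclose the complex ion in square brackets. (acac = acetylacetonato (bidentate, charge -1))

Ligands: 1 acetylacetonato (acac, -1), 4 iodo (I, -1). Ligand charge sum = -5.
With Os in oxidation state +3, the complex ion is [Os...]^2−.
Charge balance with lithium (+1) requires 1 complex ion per 2 lithium.

Li2[Os(acac)I4]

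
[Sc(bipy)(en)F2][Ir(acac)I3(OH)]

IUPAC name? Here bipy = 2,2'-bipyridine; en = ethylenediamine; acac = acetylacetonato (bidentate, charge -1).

(2,2'-bipyridine)(ethylenediamine)difluoroscandium(III) (acetylacetonato)hydroxotriiodoiridate(IV)

Scandium is always +3 in its complexes; the cation's ligand charges sum to -2, so the complex cation is 1+.
A 1:1 salt means the anion carries the equal and opposite charge, 1−.
Anion: ligand charges sum to -5; for the ion to be 1−, Ir = +4.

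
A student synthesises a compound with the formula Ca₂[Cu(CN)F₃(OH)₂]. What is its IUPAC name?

calcium cyanotrifluorodihydroxocuprate(II)

The 2 calcium counter-ions carry a total charge of +4, so each complex ion is 4−.
Ligand charges: 3×fluoro (-1 each), 2×hydroxo (-1 each), 1×cyano (-1 each); total -6. So Cu + (-6) = 4−, giving Cu = +2.
The complex ion is anionic, so copper takes the -ate form cuprate(II).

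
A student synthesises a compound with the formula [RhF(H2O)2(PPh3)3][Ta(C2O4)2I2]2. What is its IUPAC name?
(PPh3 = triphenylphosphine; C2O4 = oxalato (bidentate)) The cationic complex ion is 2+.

Both ions are complex: the cation is named first with the plain metal name, the anion second with the -ate form; each ion's ligands are alphabetised independently.
The complex cation is given as 2+; its ligand charges sum to -1, so Rh = +3.
With 2 anions per cation, each anion must be 2/2 = 1−.
Anion: ligand charges sum to -6; for the ion to be 1−, Ta = +5.

diaquafluorotris(triphenylphosphine)rhodium(III) diiododioxalatotantalate(V)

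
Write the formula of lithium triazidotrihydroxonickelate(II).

Li4[Ni(N3)3(OH)3]

Ligands: 3 hydroxo (OH, -1), 3 azido (N3, -1). Ligand charge sum = -6.
With Ni in oxidation state +2, the complex ion is [Ni...]^4−.
Charge balance with lithium (+1) requires 1 complex ion per 4 lithium.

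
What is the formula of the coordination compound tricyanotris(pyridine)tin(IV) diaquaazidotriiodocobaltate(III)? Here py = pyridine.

[Sn(CN)3(py)3][Co(H2O)2I3(N3)]

Cation [Sn…]: ligand charges -3, Sn(IV) ⇒ ion charge 1+.
Anion [Co…]: ligand charges -4, Co(III) ⇒ ion charge 1−.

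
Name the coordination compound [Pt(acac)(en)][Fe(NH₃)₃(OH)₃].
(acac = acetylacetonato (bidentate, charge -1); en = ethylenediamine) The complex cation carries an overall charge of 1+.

(acetylacetonato)(ethylenediamine)platinum(II) triamminetrihydroxoferrate(II)

The complex cation is given as 1+; its ligand charges sum to -1, so Pt = +2.
A 1:1 salt means the anion carries the equal and opposite charge, 1−.
Anion: ligand charges sum to -3; for the ion to be 1−, Fe = +2.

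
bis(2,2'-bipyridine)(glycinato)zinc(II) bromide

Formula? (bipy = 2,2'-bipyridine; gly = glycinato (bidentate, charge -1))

Ligands: 2 2,2'-bipyridine (bipy, neutral), 1 glycinato (gly, -1). Ligand charge sum = -1.
Charge balance with bromide (-1) requires 1 complex ion per 1 bromide.

[Zn(bipy)2(gly)]Br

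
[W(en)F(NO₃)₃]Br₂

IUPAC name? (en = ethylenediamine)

(ethylenediamine)fluorotrinitratotungsten(VI) bromide

The 2 bromide counter-ions carry a total charge of -2, so each complex ion is 2+.
Ligand charges: 3×nitrato (-1 each), 1×fluoro (-1 each), 1×ethylenediamine (neutral); total -4. So W + (-4) = 2+, giving W = +6.
Ligands are named alphabetically: ethylenediamine before fluoro before nitrato.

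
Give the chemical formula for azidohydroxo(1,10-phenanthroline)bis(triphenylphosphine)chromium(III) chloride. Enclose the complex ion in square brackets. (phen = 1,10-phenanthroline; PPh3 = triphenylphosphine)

Ligands: 1 hydroxo (OH, -1), 1 1,10-phenanthroline (phen, neutral), 2 triphenylphosphine (PPh3, neutral), 1 azido (N3, -1). Ligand charge sum = -2.
With Cr in oxidation state +3, the complex ion is [Cr...]^1+.
Charge balance with chloride (-1) requires 1 complex ion per 1 chloride.

[Cr(N3)(OH)(phen)(PPh3)2]Cl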